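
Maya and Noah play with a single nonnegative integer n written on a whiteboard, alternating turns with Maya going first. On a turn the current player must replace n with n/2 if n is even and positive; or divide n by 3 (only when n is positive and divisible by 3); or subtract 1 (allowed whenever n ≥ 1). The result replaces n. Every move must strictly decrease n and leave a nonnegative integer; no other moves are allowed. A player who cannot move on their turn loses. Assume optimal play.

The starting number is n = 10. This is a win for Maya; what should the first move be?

Compute win/loss labels from the base case upward. A position with no move is L. Any other position is W if it can reach an L in one move, else L.
n=0: no move → L
n=1: reaches L-position 0 → W
n=2: only reaches 1(W), which is W → L
n=3: reaches L-position 2 → W
n=4: reaches L-position 2 → W
n=5: only reaches 4(W), which is W → L
n=6: reaches L-position 2 → W
n=7: only reaches 6(W), which is W → L
n=8: reaches L-position 7 → W
n=9: only reaches 3(W), 8(W), all W → L
n=10: reaches L-position 5 → W
From 10, the L positions reachable in one move are: 5, 9. Any move reaching one of these is winning.

Move to 5.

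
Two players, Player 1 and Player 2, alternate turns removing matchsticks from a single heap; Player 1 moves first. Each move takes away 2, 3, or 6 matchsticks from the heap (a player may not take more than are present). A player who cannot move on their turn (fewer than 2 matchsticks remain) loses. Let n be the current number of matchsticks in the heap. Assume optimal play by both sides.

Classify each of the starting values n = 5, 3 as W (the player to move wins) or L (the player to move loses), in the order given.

5: L, 3: W

Label each position W (a win for the player to move) or L (a loss). A position with no legal move is L; any other position is W exactly when some move reaches an L, and L when every move reaches a W.
n=0: no move → L
n=1: no move → L
n=2: can move to 0, which is L ⇒ W
n=3: can move to 1, which is L ⇒ W
n=4: can move to 1, which is L ⇒ W
n=5: moves to 3(W), 2(W); every one is W ⇒ L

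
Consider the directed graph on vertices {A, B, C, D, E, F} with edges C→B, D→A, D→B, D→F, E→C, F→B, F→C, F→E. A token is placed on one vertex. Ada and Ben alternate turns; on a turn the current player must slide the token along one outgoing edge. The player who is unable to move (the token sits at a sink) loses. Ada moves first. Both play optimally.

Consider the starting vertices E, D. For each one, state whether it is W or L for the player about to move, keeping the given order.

E: L, D: W

Compute win/loss labels from the base case upward. A position with no move is L. Any other position is W if it can reach an L in one move, else L.
Every edge goes from a vertex to one that appears earlier in the order A, B, C, E, F, D, so processing vertices in that order labels each vertex after all of its successors.
A: no outgoing edge → L
B: no outgoing edge → L
C: W (go to B, an L position)
E: L (sole option C(W) is W)
F: W (go to E, an L position)
D: W (go to B, an L position)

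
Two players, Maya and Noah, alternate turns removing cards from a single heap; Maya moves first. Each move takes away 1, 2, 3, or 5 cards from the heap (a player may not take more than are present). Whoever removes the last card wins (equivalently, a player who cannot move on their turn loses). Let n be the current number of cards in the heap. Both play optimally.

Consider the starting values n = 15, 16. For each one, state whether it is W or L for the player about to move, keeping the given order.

15: W, 16: L

Use the standard recursion: the mover loses at a terminal position; elsewhere, the mover wins exactly when some move hands the opponent an L position.
n=0: no move → L
n=1: W (go to 0, an L position)
n=2: W (go to 0, an L position)
n=3: W (go to 0, an L position)
n=4: L (options 3(W), 2(W), 1(W) are all W)
n=5: W (go to 4, an L position)
n=6: W (go to 4, an L position)
n=7: W (go to 4, an L position)
n=8: L (options 7(W), 6(W), 5(W), 3(W) are all W)
n=9: W (go to 8, an L position)
n=10: W (go to 8, an L position)
n=11: W (go to 8, an L position)
n=12: L (options 11(W), 10(W), 9(W), 7(W) are all W)
n=13: W (go to 12, an L position)
n=14: W (go to 12, an L position)
n=15: W (go to 12, an L position)
n=16: L (options 15(W), 14(W), 13(W), 11(W) are all W)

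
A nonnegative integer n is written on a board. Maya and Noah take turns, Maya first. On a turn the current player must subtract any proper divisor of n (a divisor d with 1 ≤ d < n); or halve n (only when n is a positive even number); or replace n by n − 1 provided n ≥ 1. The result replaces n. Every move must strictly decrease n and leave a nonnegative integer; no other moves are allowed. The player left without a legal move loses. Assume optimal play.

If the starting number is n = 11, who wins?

Work bottom-up. With no move the player to move loses. Otherwise the position is W if at least one move leads to an L position for the opponent, and L if every move leads to a W.
n=0: no move → L
n=1: W (go to 0, an L position)
n=2: L (sole option 1(W) is W)
n=3: W (go to 2, an L position)
n=4: W (go to 2, an L position)
n=5: L (sole option 4(W) is W)
n=6: W (go to 5, an L position)
n=7: L (sole option 6(W) is W)
n=8: W (go to 7, an L position)
n=9: L (options 6(W), 8(W) are all W)
n=10: W (go to 5, an L position)
n=11: L (sole option 10(W) is W)
The starting position 11 is L: whatever Maya does, the opponent receives a W position.

Noah wins.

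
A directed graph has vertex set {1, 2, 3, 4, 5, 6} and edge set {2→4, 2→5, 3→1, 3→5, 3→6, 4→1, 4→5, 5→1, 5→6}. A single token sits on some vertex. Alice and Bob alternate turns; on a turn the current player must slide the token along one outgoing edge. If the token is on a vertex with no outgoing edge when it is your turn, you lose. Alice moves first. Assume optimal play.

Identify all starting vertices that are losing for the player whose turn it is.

1, 2, 6

Use the standard recursion: the mover loses at a terminal position; elsewhere, the mover wins exactly when some move hands the opponent an L position.
Every edge goes from a vertex to one that appears earlier in the order 1, 6, 5, 4, 2, 3, so processing vertices in that order labels each vertex after all of its successors.
1: no outgoing edge → L
6: no outgoing edge → L
5: W (go to 6, an L position)
4: W (go to 1, an L position)
2: L (options 4(W), 5(W) are all W)
3: W (go to 6, an L position)
The losing starting vertices are exactly the entries labelled L in this table (3 of them).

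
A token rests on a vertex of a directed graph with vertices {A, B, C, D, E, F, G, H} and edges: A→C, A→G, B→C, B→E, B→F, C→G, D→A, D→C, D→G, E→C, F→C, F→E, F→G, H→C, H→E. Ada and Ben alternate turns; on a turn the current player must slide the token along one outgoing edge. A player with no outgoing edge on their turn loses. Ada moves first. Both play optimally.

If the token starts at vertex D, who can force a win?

Label each position W (a win for the player to move) or L (a loss). A position with no legal move is L; any other position is W exactly when some move reaches an L, and L when every move reaches a W.
Every edge goes from a vertex to one that appears earlier in the order G, C, E, F, A, B, D, H, so processing vertices in that order labels each vertex after all of its successors.
G: no outgoing edge → L
C: →G(L), so W
E: →C(W) only, which is W, so L
F: →E(L), so W
A: →G(L), so W
B: →E(L), so W
D: →G(L), so W
H: →E(L), so W
From D Ada can move to G, reaching an L position.

Ada wins.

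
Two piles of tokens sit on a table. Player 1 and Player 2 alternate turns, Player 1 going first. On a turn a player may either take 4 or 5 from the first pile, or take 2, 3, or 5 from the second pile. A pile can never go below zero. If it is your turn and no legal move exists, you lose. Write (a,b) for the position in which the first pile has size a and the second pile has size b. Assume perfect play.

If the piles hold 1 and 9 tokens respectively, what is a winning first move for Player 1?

Move to (1,7).

Compute win/loss labels from the base case upward. A position with no move is L. Any other position is W if it can reach an L in one move, else L.
No move ever increases a pile, so every position that can arise here has a ≤ 1 and b ≤ 9; it is enough to label the cells with 0 ≤ a ≤ 1 and 0 ≤ b ≤ 9.
Every move lowers a or b (never raises either), so fill the grid row by row in increasing a, and left to right within a row: each cell's successors are then already labelled.
      b=0  b=1  b=2  b=3  b=4  b=5  b=6  b=7  b=8  b=9
a=0:    L    L    W    W    W    W    W    L    L    W
a=1:    L    L    W    W    W    W    W    L    L    W
Cells with no legal move (terminal, hence L): (0,0), (0,1), (1,0), (1,1).
The remaining L cells, each justified by listing all of its moves:
(0,7): →(0,5)(W), (0,4)(W), (0,2)(W) — all W, so L
(0,8): →(0,6)(W), (0,5)(W), (0,3)(W) — all W, so L
(1,7): →(1,5)(W), (1,4)(W), (1,2)(W) — all W, so L
(1,8): →(1,6)(W), (1,5)(W), (1,3)(W) — all W, so L
Every other cell has at least one move into one of the L cells above, so it is W.
From (1,9), the L positions reachable in one move are: (1,7).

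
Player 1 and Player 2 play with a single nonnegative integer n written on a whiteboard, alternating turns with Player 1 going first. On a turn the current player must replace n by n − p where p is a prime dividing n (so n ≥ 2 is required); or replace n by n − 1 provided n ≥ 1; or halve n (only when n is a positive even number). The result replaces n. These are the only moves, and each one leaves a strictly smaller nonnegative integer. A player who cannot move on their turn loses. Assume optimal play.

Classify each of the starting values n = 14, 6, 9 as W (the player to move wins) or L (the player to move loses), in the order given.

14: L, 6: W, 9: L

Build the W/L table. Terminal = L. A non-terminal position is W if it has a move to some L; otherwise it is L.
n=0: no move → L
n=1: reaches L-position 0 → W
n=2: reaches L-position 0 → W
n=3: reaches L-position 0 → W
n=4: only reaches 2(W), 3(W), all W → L
n=5: reaches L-position 0 → W
n=6: reaches L-position 4 → W
n=7: reaches L-position 0 → W
n=8: reaches L-position 4 → W
n=9: only reaches 6(W), 8(W), all W → L
n=10: reaches L-position 9 → W
n=11: reaches L-position 0 → W
n=12: reaches L-position 9 → W
n=13: reaches L-position 0 → W
n=14: only reaches 7(W), 12(W), 13(W), all W → L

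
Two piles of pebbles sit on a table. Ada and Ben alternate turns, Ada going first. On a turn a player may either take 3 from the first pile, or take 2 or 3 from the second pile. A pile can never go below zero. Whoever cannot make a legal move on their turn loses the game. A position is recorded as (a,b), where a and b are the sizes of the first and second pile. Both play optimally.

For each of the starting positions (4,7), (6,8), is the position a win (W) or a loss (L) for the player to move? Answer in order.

Work bottom-up. With no move the player to move loses. Otherwise the position is W if at least one move leads to an L position for the opponent, and L if every move leads to a W.
No move ever increases a pile, so every position that can arise here has a ≤ 6 and b ≤ 8; it is enough to label the cells with 0 ≤ a ≤ 6 and 0 ≤ b ≤ 8.
Every move lowers a or b (never raises either), so fill the grid row by row in increasing a, and left to right within a row: each cell's successors are then already labelled.
      b=0  b=1  b=2  b=3  b=4  b=5  b=6  b=7  b=8
a=0:    L    L    W    W    W    L    L    W    W
a=1:    L    L    W    W    W    L    L    W    W
a=2:    L    L    W    W    W    L    L    W    W
a=3:    W    W    L    L    W    W    W    L    L
a=4:    W    W    L    L    W    W    W    L    L
a=5:    W    W    L    L    W    W    W    L    L
a=6:    L    L    W    W    W    L    L    W    W
Cells with no legal move (terminal, hence L): (0,0), (0,1), (1,0), (1,1), (2,0), (2,1).
The remaining L cells, each justified by listing all of its moves:
(0,5): moves to (0,3)(W), (0,2)(W); every one is W ⇒ L
(0,6): moves to (0,4)(W), (0,3)(W); every one is W ⇒ L
(1,5): moves to (1,3)(W), (1,2)(W); every one is W ⇒ L
(1,6): moves to (1,4)(W), (1,3)(W); every one is W ⇒ L
(2,5): moves to (2,3)(W), (2,2)(W); every one is W ⇒ L
(2,6): moves to (2,4)(W), (2,3)(W); every one is W ⇒ L
(3,2): moves to (0,2)(W), (3,0)(W); every one is W ⇒ L
(3,3): moves to (0,3)(W), (3,1)(W), (3,0)(W); every one is W ⇒ L
(3,7): moves to (0,7)(W), (3,5)(W), (3,4)(W); every one is W ⇒ L
(3,8): moves to (0,8)(W), (3,6)(W), (3,5)(W); every one is W ⇒ L
(4,2): moves to (1,2)(W), (4,0)(W); every one is W ⇒ L
(4,3): moves to (1,3)(W), (4,1)(W), (4,0)(W); every one is W ⇒ L
(4,7): moves to (1,7)(W), (4,5)(W), (4,4)(W); every one is W ⇒ L
(4,8): moves to (1,8)(W), (4,6)(W), (4,5)(W); every one is W ⇒ L
(5,2): moves to (2,2)(W), (5,0)(W); every one is W ⇒ L
(5,3): moves to (2,3)(W), (5,1)(W), (5,0)(W); every one is W ⇒ L
(5,7): moves to (2,7)(W), (5,5)(W), (5,4)(W); every one is W ⇒ L
(5,8): moves to (2,8)(W), (5,6)(W), (5,5)(W); every one is W ⇒ L
(6,0): the only move is to (3,0)(W), a W ⇒ L
(6,1): the only move is to (3,1)(W), a W ⇒ L
(6,5): moves to (3,5)(W), (6,3)(W), (6,2)(W); every one is W ⇒ L
(6,6): moves to (3,6)(W), (6,4)(W), (6,3)(W); every one is W ⇒ L
Every other cell has at least one move into one of the L cells above, so it is W.
(4,7): one of the L cells justified above, so L
(6,8): the move to (3,8) reaches an L cell, so W

(4,7): L, (6,8): W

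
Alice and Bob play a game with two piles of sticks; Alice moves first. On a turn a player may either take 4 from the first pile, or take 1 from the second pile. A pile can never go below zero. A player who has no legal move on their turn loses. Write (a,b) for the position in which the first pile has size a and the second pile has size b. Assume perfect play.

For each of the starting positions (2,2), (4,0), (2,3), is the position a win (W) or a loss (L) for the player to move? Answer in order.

Build the W/L table. Terminal = L. A non-terminal position is W if it has a move to some L; otherwise it is L.
No move ever increases a pile, so every position that can arise here has a ≤ 4 and b ≤ 3; it is enough to label the cells with 0 ≤ a ≤ 4 and 0 ≤ b ≤ 3.
Every move lowers a or b (never raises either), so fill the grid row by row in increasing a, and left to right within a row: each cell's successors are then already labelled.
      b=0  b=1  b=2  b=3
a=0:    L    W    L    W
a=1:    L    W    L    W
a=2:    L    W    L    W
a=3:    L    W    L    W
a=4:    W    L    W    L
Cells with no legal move (terminal, hence L): (0,0), (1,0), (2,0), (3,0).
The remaining L cells, each justified by listing all of its moves:
(0,2): L (sole option (0,1)(W) is W)
(1,2): L (sole option (1,1)(W) is W)
(2,2): L (sole option (2,1)(W) is W)
(3,2): L (sole option (3,1)(W) is W)
(4,1): L (options (0,1)(W), (4,0)(W) are all W)
(4,3): L (options (0,3)(W), (4,2)(W) are all W)
Every other cell has at least one move into one of the L cells above, so it is W.
(2,2): one of the L cells justified above, so L
(4,0): the move to (0,0) reaches an L cell, so W
(2,3): the move to (2,2) reaches an L cell, so W

(2,2): L, (4,0): W, (2,3): W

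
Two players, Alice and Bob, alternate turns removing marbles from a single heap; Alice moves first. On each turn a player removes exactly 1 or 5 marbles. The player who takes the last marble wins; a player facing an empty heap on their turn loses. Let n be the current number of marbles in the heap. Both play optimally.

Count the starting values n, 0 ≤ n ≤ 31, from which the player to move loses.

Compute win/loss labels from the base case upward. A position with no move is L. Any other position is W if it can reach an L in one move, else L.
n=0: no move → L
n=1: can move to 0, which is L ⇒ W
n=2: the only move is to 1(W), a W ⇒ L
n=3: can move to 2, which is L ⇒ W
n=4: the only move is to 3(W), a W ⇒ L
n=5: can move to 4, which is L ⇒ W
n=6: moves to 5(W), 1(W); every one is W ⇒ L
n=7: can move to 6, which is L ⇒ W
n=8: moves to 7(W), 3(W); every one is W ⇒ L
n=9: can move to 8, which is L ⇒ W
n=10: moves to 9(W), 5(W); every one is W ⇒ L
n=11: can move to 10, which is L ⇒ W
n=12: moves to 11(W), 7(W); every one is W ⇒ L
n=13: can move to 12, which is L ⇒ W
n=14: moves to 13(W), 9(W); every one is W ⇒ L
n=15: can move to 14, which is L ⇒ W
n=16: moves to 15(W), 11(W); every one is W ⇒ L
n=17: can move to 16, which is L ⇒ W
n=18: moves to 17(W), 13(W); every one is W ⇒ L
n=19: can move to 18, which is L ⇒ W
n=20: moves to 19(W), 15(W); every one is W ⇒ L
n=21: can move to 20, which is L ⇒ W
n=22: moves to 21(W), 17(W); every one is W ⇒ L
n=23: can move to 22, which is L ⇒ W
n=24: moves to 23(W), 19(W); every one is W ⇒ L
n=25: can move to 24, which is L ⇒ W
n=26: moves to 25(W), 21(W); every one is W ⇒ L
n=27: can move to 26, which is L ⇒ W
n=28: moves to 27(W), 23(W); every one is W ⇒ L
n=29: can move to 28, which is L ⇒ W
n=30: moves to 29(W), 25(W); every one is W ⇒ L
n=31: can move to 30, which is L ⇒ W
L entries with 0 ≤ n ≤ 31: n = 0, 2, 4, 6, 8, 10, 12, 14, 16, 18, 20, 22, 24, 26, 28, 30; that makes 16.

16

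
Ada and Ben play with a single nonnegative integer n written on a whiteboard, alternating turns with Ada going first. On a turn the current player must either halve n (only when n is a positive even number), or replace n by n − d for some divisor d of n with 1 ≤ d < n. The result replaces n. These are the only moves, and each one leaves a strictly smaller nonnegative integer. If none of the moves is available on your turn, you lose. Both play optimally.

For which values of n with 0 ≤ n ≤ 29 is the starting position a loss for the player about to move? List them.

0, 1, 3, 5, 7, 9, 11, 13, 15, 17, 19, 21, 23, 25, 27, 29

Compute win/loss labels from the base case upward. A position with no move is L. Any other position is W if it can reach an L in one move, else L.
n=0: no move → L
n=1: no move → L
n=2: reaches L-position 1 → W
n=3: only reaches 2(W), which is W → L
n=4: reaches L-position 3 → W
n=5: only reaches 4(W), which is W → L
n=6: reaches L-position 3 → W
n=7: only reaches 6(W), which is W → L
n=8: reaches L-position 7 → W
n=9: only reaches 6(W), 8(W), all W → L
n=10: reaches L-position 5 → W
n=11: only reaches 10(W), which is W → L
n=12: reaches L-position 9 → W
n=13: only reaches 12(W), which is W → L
n=14: reaches L-position 7 → W
n=15: only reaches 10(W), 12(W), 14(W), all W → L
n=16: reaches L-position 15 → W
n=17: only reaches 16(W), which is W → L
n=18: reaches L-position 9 → W
n=19: only reaches 18(W), which is W → L
n=20: reaches L-position 15 → W
n=21: only reaches 14(W), 18(W), 20(W), all W → L
n=22: reaches L-position 11 → W
n=23: only reaches 22(W), which is W → L
n=24: reaches L-position 21 → W
n=25: only reaches 20(W), 24(W), all W → L
n=26: reaches L-position 13 → W
n=27: only reaches 18(W), 24(W), 26(W), all W → L
n=28: reaches L-position 21 → W
n=29: only reaches 28(W), which is W → L
Reading off the rows marked L gives the requested list; there are 16 such values of n.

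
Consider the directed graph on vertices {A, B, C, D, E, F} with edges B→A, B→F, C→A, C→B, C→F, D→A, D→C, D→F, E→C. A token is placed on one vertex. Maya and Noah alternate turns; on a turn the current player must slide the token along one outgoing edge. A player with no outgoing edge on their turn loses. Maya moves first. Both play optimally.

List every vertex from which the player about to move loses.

Label each position W (a win for the player to move) or L (a loss). A position with no legal move is L; any other position is W exactly when some move reaches an L, and L when every move reaches a W.
Every edge goes from a vertex to one that appears earlier in the order A, F, B, C, E, D, so processing vertices in that order labels each vertex after all of its successors.
A: no outgoing edge → L
F: no outgoing edge → L
B: →F(L), so W
C: →F(L), so W
E: →C(W) only, which is W, so L
D: →F(L), so W
The losing starting vertices are exactly the entries labelled L in this table (3 of them).

A, E, F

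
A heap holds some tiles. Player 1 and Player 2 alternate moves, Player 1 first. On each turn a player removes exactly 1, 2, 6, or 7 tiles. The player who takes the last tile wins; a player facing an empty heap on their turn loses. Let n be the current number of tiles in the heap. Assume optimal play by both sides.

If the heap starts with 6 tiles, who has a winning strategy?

Player 1 wins.

Positions with no move are L. A position that does have a move is losing for the player to move precisely when every available move leads to a winning position for the opponent. Fill in the labels:
n=0: no move → L
n=1: can move to 0, which is L ⇒ W
n=2: can move to 0, which is L ⇒ W
n=3: moves to 2(W), 1(W); every one is W ⇒ L
n=4: can move to 3, which is L ⇒ W
n=5: can move to 3, which is L ⇒ W
n=6: can move to 0, which is L ⇒ W
From 6 Player 1 can remove 6, leaving 0, reaching an L position.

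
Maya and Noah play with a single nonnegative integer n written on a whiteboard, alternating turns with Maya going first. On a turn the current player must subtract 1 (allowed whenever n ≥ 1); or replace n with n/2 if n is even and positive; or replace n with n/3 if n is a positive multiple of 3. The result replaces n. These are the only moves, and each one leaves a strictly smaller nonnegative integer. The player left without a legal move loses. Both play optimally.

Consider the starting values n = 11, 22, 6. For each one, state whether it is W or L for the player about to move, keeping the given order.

11: L, 22: W, 6: W

Label each position W (a win for the player to move) or L (a loss). A position with no legal move is L; any other position is W exactly when some move reaches an L, and L when every move reaches a W.
n=0: no move → L
n=1: →0(L), so W
n=2: →1(W) only, which is W, so L
n=3: →2(L), so W
n=4: →2(L), so W
n=5: →4(W) only, which is W, so L
n=6: →2(L), so W
n=7: →6(W) only, which is W, so L
n=8: →7(L), so W
n=9: →3(W), 8(W) — all W, so L
n=10: →5(L), so W
n=11: →10(W) only, which is W, so L
n=12: →11(L), so W
n=13: →12(W) only, which is W, so L
n=14: →7(L), so W
n=15: →5(L), so W
n=16: →8(W), 15(W) — all W, so L
n=17: →16(L), so W
n=18: →9(L), so W
n=19: →18(W) only, which is W, so L
n=20: →19(L), so W
n=21: →7(L), so W
n=22: →11(L), so W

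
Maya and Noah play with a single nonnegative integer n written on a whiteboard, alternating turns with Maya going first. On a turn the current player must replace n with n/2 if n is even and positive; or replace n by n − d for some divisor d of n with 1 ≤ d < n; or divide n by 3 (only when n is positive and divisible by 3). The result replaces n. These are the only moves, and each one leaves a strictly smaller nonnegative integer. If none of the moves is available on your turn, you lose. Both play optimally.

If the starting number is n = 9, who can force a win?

Classify positions by backward induction: terminal positions (no move available) are L. From any other position, the mover wins iff some move reaches an L.
n=0: no move → L
n=1: no move → L
n=2: →1(L), so W
n=3: →1(L), so W
n=4: →2(W), 3(W) — all W, so L
n=5: →4(L), so W
n=6: →4(L), so W
n=7: →6(W) only, which is W, so L
n=8: →4(L), so W
n=9: →3(W), 6(W), 8(W) — all W, so L
The starting position 9 is L: whatever Maya does, the opponent receives a W position.

Noah wins.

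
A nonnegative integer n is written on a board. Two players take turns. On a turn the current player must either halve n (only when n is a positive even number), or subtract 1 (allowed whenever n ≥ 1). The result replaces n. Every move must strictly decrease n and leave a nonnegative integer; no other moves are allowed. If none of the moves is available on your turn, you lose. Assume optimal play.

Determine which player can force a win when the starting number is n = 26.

The first player wins.

Work bottom-up. With no move the player to move loses. Otherwise the position is W if at least one move leads to an L position for the opponent, and L if every move leads to a W.
n=0: no move → L
n=1: can move to 0, which is L ⇒ W
n=2: the only move is to 1(W), a W ⇒ L
n=3: can move to 2, which is L ⇒ W
n=4: can move to 2, which is L ⇒ W
n=5: the only move is to 4(W), a W ⇒ L
n=6: can move to 5, which is L ⇒ W
n=7: the only move is to 6(W), a W ⇒ L
n=8: can move to 7, which is L ⇒ W
n=9: the only move is to 8(W), a W ⇒ L
n=10: can move to 5, which is L ⇒ W
n=11: the only move is to 10(W), a W ⇒ L
n=12: can move to 11, which is L ⇒ W
n=13: the only move is to 12(W), a W ⇒ L
n=14: can move to 7, which is L ⇒ W
n=15: the only move is to 14(W), a W ⇒ L
n=16: can move to 15, which is L ⇒ W
n=17: the only move is to 16(W), a W ⇒ L
n=18: can move to 9, which is L ⇒ W
n=19: the only move is to 18(W), a W ⇒ L
n=20: can move to 19, which is L ⇒ W
n=21: the only move is to 20(W), a W ⇒ L
n=22: can move to 11, which is L ⇒ W
n=23: the only move is to 22(W), a W ⇒ L
n=24: can move to 23, which is L ⇒ W
n=25: the only move is to 24(W), a W ⇒ L
n=26: can move to 13, which is L ⇒ W
The starting position 26 is W: the player to move should move to 13, handing over an L position.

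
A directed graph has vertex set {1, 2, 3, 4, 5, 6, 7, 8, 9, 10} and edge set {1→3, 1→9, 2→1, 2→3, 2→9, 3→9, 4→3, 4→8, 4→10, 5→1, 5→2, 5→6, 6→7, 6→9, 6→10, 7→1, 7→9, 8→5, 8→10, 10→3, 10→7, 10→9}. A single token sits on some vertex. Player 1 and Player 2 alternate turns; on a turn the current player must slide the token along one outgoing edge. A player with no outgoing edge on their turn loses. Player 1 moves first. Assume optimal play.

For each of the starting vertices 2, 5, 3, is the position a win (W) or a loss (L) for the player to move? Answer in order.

Positions with no move are L. A position that does have a move is losing for the player to move precisely when every available move leads to a winning position for the opponent. Fill in the labels:
Every edge goes from a vertex to one that appears earlier in the order 9, 3, 1, 7, 2, 10, 6, 5, 8, 4, so processing vertices in that order labels each vertex after all of its successors.
9: no outgoing edge → L
3: reaches L-position 9 → W
1: reaches L-position 9 → W
7: reaches L-position 9 → W
2: reaches L-position 9 → W
10: reaches L-position 9 → W
6: reaches L-position 9 → W
5: only reaches 6(W), 2(W), 1(W), all W → L
8: reaches L-position 5 → W
4: only reaches 8(W), 10(W), 3(W), all W → L

2: W, 5: L, 3: W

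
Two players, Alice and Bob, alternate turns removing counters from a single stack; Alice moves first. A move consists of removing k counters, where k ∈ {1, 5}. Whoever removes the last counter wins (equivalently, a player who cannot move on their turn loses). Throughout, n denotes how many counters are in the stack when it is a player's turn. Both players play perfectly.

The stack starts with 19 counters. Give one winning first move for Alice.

Build the W/L table. Terminal = L. A non-terminal position is W if it has a move to some L; otherwise it is L.
n=0: no move → L
n=1: W (go to 0, an L position)
n=2: L (sole option 1(W) is W)
n=3: W (go to 2, an L position)
n=4: L (sole option 3(W) is W)
n=5: W (go to 4, an L position)
n=6: L (options 5(W), 1(W) are all W)
n=7: W (go to 6, an L position)
n=8: L (options 7(W), 3(W) are all W)
n=9: W (go to 8, an L position)
n=10: L (options 9(W), 5(W) are all W)
n=11: W (go to 10, an L position)
n=12: L (options 11(W), 7(W) are all W)
n=13: W (go to 12, an L position)
n=14: L (options 13(W), 9(W) are all W)
n=15: W (go to 14, an L position)
n=16: L (options 15(W), 11(W) are all W)
n=17: W (go to 16, an L position)
n=18: L (options 17(W), 13(W) are all W)
n=19: W (go to 18, an L position)
From 19, the L positions reachable in one move are: 18, 14. Any move reaching one of these is winning.

Remove 1, leaving 18.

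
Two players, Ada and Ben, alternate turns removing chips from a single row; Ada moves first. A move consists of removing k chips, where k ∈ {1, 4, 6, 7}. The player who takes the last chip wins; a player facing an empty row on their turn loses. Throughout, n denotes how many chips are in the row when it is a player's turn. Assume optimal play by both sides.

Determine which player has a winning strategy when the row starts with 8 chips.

Work bottom-up. With no move the player to move loses. Otherwise the position is W if at least one move leads to an L position for the opponent, and L if every move leads to a W.
n=0: no move → L
n=1: W (go to 0, an L position)
n=2: L (sole option 1(W) is W)
n=3: W (go to 2, an L position)
n=4: W (go to 0, an L position)
n=5: L (options 4(W), 1(W) are all W)
n=6: W (go to 5, an L position)
n=7: W (go to 0, an L position)
n=8: W (go to 2, an L position)
From 8 Ada can remove 6, leaving 2, reaching an L position.

Ada wins.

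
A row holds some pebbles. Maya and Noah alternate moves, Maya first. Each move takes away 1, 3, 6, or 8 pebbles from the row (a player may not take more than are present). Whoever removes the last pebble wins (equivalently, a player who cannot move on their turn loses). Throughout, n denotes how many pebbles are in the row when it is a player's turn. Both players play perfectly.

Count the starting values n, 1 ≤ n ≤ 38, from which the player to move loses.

Build the W/L table. Terminal = L. A non-terminal position is W if it has a move to some L; otherwise it is L.
n=0: no move → L
n=1: can move to 0, which is L ⇒ W
n=2: the only move is to 1(W), a W ⇒ L
n=3: can move to 2, which is L ⇒ W
n=4: moves to 3(W), 1(W); every one is W ⇒ L
n=5: can move to 4, which is L ⇒ W
n=6: can move to 0, which is L ⇒ W
n=7: can move to 4, which is L ⇒ W
n=8: can move to 2, which is L ⇒ W
n=9: moves to 8(W), 6(W), 3(W), 1(W); every one is W ⇒ L
n=10: can move to 9, which is L ⇒ W
n=11: moves to 10(W), 8(W), 5(W), 3(W); every one is W ⇒ L
n=12: can move to 11, which is L ⇒ W
n=13: moves to 12(W), 10(W), 7(W), 5(W); every one is W ⇒ L
n=14: can move to 13, which is L ⇒ W
n=15: can move to 9, which is L ⇒ W
n=16: can move to 13, which is L ⇒ W
n=17: can move to 11, which is L ⇒ W
n=18: moves to 17(W), 15(W), 12(W), 10(W); every one is W ⇒ L
n=19: can move to 18, which is L ⇒ W
n=20: moves to 19(W), 17(W), 14(W), 12(W); every one is W ⇒ L
n=21: can move to 20, which is L ⇒ W
n=22: moves to 21(W), 19(W), 16(W), 14(W); every one is W ⇒ L
n=23: can move to 22, which is L ⇒ W
n=24: can move to 18, which is L ⇒ W
n=25: can move to 22, which is L ⇒ W
n=26: can move to 20, which is L ⇒ W
n=27: moves to 26(W), 24(W), 21(W), 19(W); every one is W ⇒ L
n=28: can move to 27, which is L ⇒ W
n=29: moves to 28(W), 26(W), 23(W), 21(W); every one is W ⇒ L
n=30: can move to 29, which is L ⇒ W
n=31: moves to 30(W), 28(W), 25(W), 23(W); every one is W ⇒ L
n=32: can move to 31, which is L ⇒ W
n=33: can move to 27, which is L ⇒ W
n=34: can move to 31, which is L ⇒ W
n=35: can move to 29, which is L ⇒ W
n=36: moves to 35(W), 33(W), 30(W), 28(W); every one is W ⇒ L
n=37: can move to 36, which is L ⇒ W
n=38: moves to 37(W), 35(W), 32(W), 30(W); every one is W ⇒ L
L entries with 1 ≤ n ≤ 38 (n=0 is outside the asked range and is not counted): n = 2, 4, 9, 11, 13, 18, 20, 22, 27, 29, 31, 36, 38; that makes 13.

13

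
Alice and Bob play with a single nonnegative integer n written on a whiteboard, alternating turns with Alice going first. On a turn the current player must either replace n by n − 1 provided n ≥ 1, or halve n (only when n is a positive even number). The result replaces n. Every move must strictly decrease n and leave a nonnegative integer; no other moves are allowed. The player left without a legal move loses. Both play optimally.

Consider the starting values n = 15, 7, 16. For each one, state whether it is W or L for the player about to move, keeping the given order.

15: L, 7: L, 16: W

Classify positions by backward induction: terminal positions (no move available) are L. From any other position, the mover wins iff some move reaches an L.
n=0: no move → L
n=1: →0(L), so W
n=2: →1(W) only, which is W, so L
n=3: →2(L), so W
n=4: →2(L), so W
n=5: →4(W) only, which is W, so L
n=6: →5(L), so W
n=7: →6(W) only, which is W, so L
n=8: →7(L), so W
n=9: →8(W) only, which is W, so L
n=10: →5(L), so W
n=11: →10(W) only, which is W, so L
n=12: →11(L), so W
n=13: →12(W) only, which is W, so L
n=14: →7(L), so W
n=15: →14(W) only, which is W, so L
n=16: →15(L), so W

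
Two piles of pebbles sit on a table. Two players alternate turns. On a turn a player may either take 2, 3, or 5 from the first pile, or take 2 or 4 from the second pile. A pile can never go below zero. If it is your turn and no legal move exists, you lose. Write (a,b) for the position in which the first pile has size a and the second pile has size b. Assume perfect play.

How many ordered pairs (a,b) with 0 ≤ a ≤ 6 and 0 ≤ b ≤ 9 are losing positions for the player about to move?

20

Classify positions by backward induction: terminal positions (no move available) are L. From any other position, the mover wins iff some move reaches an L.
Every move lowers a or b (never raises either), so fill the grid row by row in increasing a, and left to right within a row: each cell's successors are then already labelled.
      b=0  b=1  b=2  b=3  b=4  b=5  b=6  b=7  b=8  b=9
a=0:    L    L    W    W    W    W    L    L    W    W
a=1:    L    L    W    W    W    W    L    L    W    W
a=2:    W    W    L    L    W    W    W    W    L    L
a=3:    W    W    L    L    W    W    W    W    L    L
a=4:    W    W    W    W    L    L    W    W    W    W
a=5:    W    W    W    W    L    L    W    W    W    W
a=6:    W    W    W    W    W    W    W    W    W    W
Cells with no legal move (terminal, hence L): (0,0), (0,1), (1,0), (1,1).
The remaining L cells, each justified by listing all of its moves:
(0,6): moves to (0,4)(W), (0,2)(W); every one is W ⇒ L
(0,7): moves to (0,5)(W), (0,3)(W); every one is W ⇒ L
(1,6): moves to (1,4)(W), (1,2)(W); every one is W ⇒ L
(1,7): moves to (1,5)(W), (1,3)(W); every one is W ⇒ L
(2,2): moves to (0,2)(W), (2,0)(W); every one is W ⇒ L
(2,3): moves to (0,3)(W), (2,1)(W); every one is W ⇒ L
(2,8): moves to (0,8)(W), (2,6)(W), (2,4)(W); every one is W ⇒ L
(2,9): moves to (0,9)(W), (2,7)(W), (2,5)(W); every one is W ⇒ L
(3,2): moves to (1,2)(W), (0,2)(W), (3,0)(W); every one is W ⇒ L
(3,3): moves to (1,3)(W), (0,3)(W), (3,1)(W); every one is W ⇒ L
(3,8): moves to (1,8)(W), (0,8)(W), (3,6)(W), (3,4)(W); every one is W ⇒ L
(3,9): moves to (1,9)(W), (0,9)(W), (3,7)(W), (3,5)(W); every one is W ⇒ L
(4,4): moves to (2,4)(W), (1,4)(W), (4,2)(W), (4,0)(W); every one is W ⇒ L
(4,5): moves to (2,5)(W), (1,5)(W), (4,3)(W), (4,1)(W); every one is W ⇒ L
(5,4): moves to (3,4)(W), (2,4)(W), (0,4)(W), (5,2)(W), (5,0)(W); every one is W ⇒ L
(5,5): moves to (3,5)(W), (2,5)(W), (0,5)(W), (5,3)(W), (5,1)(W); every one is W ⇒ L
Every other cell has at least one move into one of the L cells above, so it is W.
L cells per row: a=0: 4, a=1: 4, a=2: 4, a=3: 4, a=4: 2, a=5: 2, a=6: 0; total 20.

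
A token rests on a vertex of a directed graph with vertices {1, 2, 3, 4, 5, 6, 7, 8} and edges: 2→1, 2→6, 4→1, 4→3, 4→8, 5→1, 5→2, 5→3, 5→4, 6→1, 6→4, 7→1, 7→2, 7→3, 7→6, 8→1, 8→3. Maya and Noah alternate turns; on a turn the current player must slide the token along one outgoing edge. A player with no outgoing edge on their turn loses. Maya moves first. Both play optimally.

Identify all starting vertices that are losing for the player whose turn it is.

Build the W/L table. Terminal = L. A non-terminal position is W if it has a move to some L; otherwise it is L.
Every edge goes from a vertex to one that appears earlier in the order 3, 1, 8, 4, 6, 2, 7, 5, so processing vertices in that order labels each vertex after all of its successors.
3: no outgoing edge → L
1: no outgoing edge → L
8: can move to 1, which is L ⇒ W
4: can move to 1, which is L ⇒ W
6: can move to 1, which is L ⇒ W
2: can move to 1, which is L ⇒ W
7: can move to 1, which is L ⇒ W
5: can move to 1, which is L ⇒ W
Reading off the rows marked L gives the requested list; there are 2 such vertices.

1, 3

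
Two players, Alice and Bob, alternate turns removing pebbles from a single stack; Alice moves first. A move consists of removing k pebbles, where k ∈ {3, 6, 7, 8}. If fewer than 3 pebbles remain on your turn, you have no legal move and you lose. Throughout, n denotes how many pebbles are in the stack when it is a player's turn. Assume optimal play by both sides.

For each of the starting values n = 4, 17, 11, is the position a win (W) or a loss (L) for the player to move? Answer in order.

4: W, 17: W, 11: L

Build the W/L table. Terminal = L. A non-terminal position is W if it has a move to some L; otherwise it is L.
n=0: no move → L
n=1: no move → L
n=2: no move → L
n=3: can move to 0, which is L ⇒ W
n=4: can move to 1, which is L ⇒ W
n=5: can move to 2, which is L ⇒ W
n=6: can move to 0, which is L ⇒ W
n=7: can move to 1, which is L ⇒ W
n=8: can move to 2, which is L ⇒ W
n=9: can move to 2, which is L ⇒ W
n=10: can move to 2, which is L ⇒ W
n=11: moves to 8(W), 5(W), 4(W), 3(W); every one is W ⇒ L
n=12: moves to 9(W), 6(W), 5(W), 4(W); every one is W ⇒ L
n=13: moves to 10(W), 7(W), 6(W), 5(W); every one is W ⇒ L
n=14: can move to 11, which is L ⇒ W
n=15: can move to 12, which is L ⇒ W
n=16: can move to 13, which is L ⇒ W
n=17: can move to 11, which is L ⇒ W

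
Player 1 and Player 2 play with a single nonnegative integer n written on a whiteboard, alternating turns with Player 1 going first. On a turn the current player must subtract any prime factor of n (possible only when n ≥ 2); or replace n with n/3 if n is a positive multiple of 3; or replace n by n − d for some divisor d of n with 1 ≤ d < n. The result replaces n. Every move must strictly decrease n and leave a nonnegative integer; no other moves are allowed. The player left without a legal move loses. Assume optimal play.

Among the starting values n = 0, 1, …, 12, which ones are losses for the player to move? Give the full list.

0, 1, 4, 9

Compute win/loss labels from the base case upward. A position with no move is L. Any other position is W if it can reach an L in one move, else L.
n=0: no move → L
n=1: no move → L
n=2: can move to 0, which is L ⇒ W
n=3: can move to 0, which is L ⇒ W
n=4: moves to 2(W), 3(W); every one is W ⇒ L
n=5: can move to 0, which is L ⇒ W
n=6: can move to 4, which is L ⇒ W
n=7: can move to 0, which is L ⇒ W
n=8: can move to 4, which is L ⇒ W
n=9: moves to 3(W), 6(W), 8(W); every one is W ⇒ L
n=10: can move to 9, which is L ⇒ W
n=11: can move to 0, which is L ⇒ W
n=12: can move to 4, which is L ⇒ W
Reading off the rows marked L gives the requested list; there are 4 such values of n.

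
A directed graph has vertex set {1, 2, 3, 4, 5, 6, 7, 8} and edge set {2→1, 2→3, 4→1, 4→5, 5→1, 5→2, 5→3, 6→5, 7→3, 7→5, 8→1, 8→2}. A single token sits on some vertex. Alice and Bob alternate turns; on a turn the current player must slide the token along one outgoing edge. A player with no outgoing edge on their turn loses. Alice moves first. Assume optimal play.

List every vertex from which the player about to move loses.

Compute win/loss labels from the base case upward. A position with no move is L. Any other position is W if it can reach an L in one move, else L.
Every edge goes from a vertex to one that appears earlier in the order 1, 3, 2, 8, 5, 4, 6, 7, so processing vertices in that order labels each vertex after all of its successors.
1: no outgoing edge → L
3: no outgoing edge → L
2: →3(L), so W
8: →1(L), so W
5: →3(L), so W
4: →1(L), so W
6: →5(W) only, which is W, so L
7: →3(L), so W
The losing starting vertices are exactly the entries labelled L in this table (3 of them).

1, 3, 6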